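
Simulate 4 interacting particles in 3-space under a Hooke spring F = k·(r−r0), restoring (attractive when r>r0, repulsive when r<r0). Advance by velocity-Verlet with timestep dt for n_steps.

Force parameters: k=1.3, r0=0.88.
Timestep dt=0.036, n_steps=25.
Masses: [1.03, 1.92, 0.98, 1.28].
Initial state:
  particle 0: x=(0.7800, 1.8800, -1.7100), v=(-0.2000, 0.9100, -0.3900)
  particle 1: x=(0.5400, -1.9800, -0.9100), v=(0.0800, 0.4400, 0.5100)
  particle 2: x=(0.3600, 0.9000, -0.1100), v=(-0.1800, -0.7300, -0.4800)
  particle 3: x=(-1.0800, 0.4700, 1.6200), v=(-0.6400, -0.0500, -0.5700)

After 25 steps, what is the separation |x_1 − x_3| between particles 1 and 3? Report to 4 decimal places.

step 0: x0=(0.7800, 1.8800, -1.7100) x1=(0.5400, -1.9800, -0.9100) x2=(0.3600, 0.9000, -0.1100) x3=(-1.0800, 0.4700, 1.6200)
step 1: x0=(0.7713, 1.9090, -1.7207) x1=(0.5424, -1.9611, -0.8908) x2=(0.3531, 0.8722, -0.1276) x3=(-1.1007, 0.4679, 1.5958)
step 2: x0=(0.7595, 1.9302, -1.7246) x1=(0.5436, -1.9362, -0.8700) x2=(0.3452, 0.8415, -0.1458) x3=(-1.1166, 0.4651, 1.5642)
step 3: x0=(0.7446, 1.9437, -1.7219) x1=(0.5438, -1.9054, -0.8478) x2=(0.3364, 0.8082, -0.1645) x3=(-1.1277, 0.4616, 1.5254)
step 4: x0=(0.7268, 1.9494, -1.7124) x1=(0.5429, -1.8686, -0.8241) x2=(0.3268, 0.7724, -0.1838) x3=(-1.1340, 0.4577, 1.4795)
step 5: x0=(0.7059, 1.9472, -1.6964) x1=(0.5409, -1.8262, -0.7991) x2=(0.3162, 0.7343, -0.2035) x3=(-1.1355, 0.4531, 1.4267)
step 6: x0=(0.6822, 1.9373, -1.6739) x1=(0.5377, -1.7782, -0.7729) x2=(0.3048, 0.6941, -0.2237) x3=(-1.1324, 0.4481, 1.3672)
step 7: x0=(0.6556, 1.9198, -1.6452) x1=(0.5334, -1.7248, -0.7455) x2=(0.2925, 0.6520, -0.2442) x3=(-1.1247, 0.4425, 1.3013)
step 8: x0=(0.6264, 1.8946, -1.6104) x1=(0.5280, -1.6662, -0.7172) x2=(0.2794, 0.6083, -0.2650) x3=(-1.1124, 0.4365, 1.2292)
step 9: x0=(0.5946, 1.8622, -1.5698) x1=(0.5214, -1.6027, -0.6879) x2=(0.2655, 0.5632, -0.2860) x3=(-1.0958, 0.4300, 1.1513)
step 10: x0=(0.5603, 1.8225, -1.5236) x1=(0.5137, -1.5344, -0.6579) x2=(0.2509, 0.5169, -0.3073) x3=(-1.0750, 0.4231, 1.0679)
step 11: x0=(0.5237, 1.7760, -1.4723) x1=(0.5049, -1.4616, -0.6272) x2=(0.2356, 0.4696, -0.3287) x3=(-1.0502, 0.4158, 0.9794)
step 12: x0=(0.4851, 1.7229, -1.4161) x1=(0.4951, -1.3847, -0.5959) x2=(0.2196, 0.4216, -0.3503) x3=(-1.0215, 0.4082, 0.8861)
step 13: x0=(0.4444, 1.6636, -1.3554) x1=(0.4842, -1.3039, -0.5641) x2=(0.2031, 0.3730, -0.3718) x3=(-0.9893, 0.4001, 0.7886)
step 14: x0=(0.4020, 1.5984, -1.2906) x1=(0.4723, -1.2195, -0.5319) x2=(0.1860, 0.3240, -0.3934) x3=(-0.9537, 0.3917, 0.6872)
step 15: x0=(0.3580, 1.5277, -1.2221) x1=(0.4595, -1.1319, -0.4995) x2=(0.1684, 0.2749, -0.4149) x3=(-0.9151, 0.3829, 0.5824)
step 16: x0=(0.3127, 1.4520, -1.1503) x1=(0.4457, -1.0414, -0.4668) x2=(0.1504, 0.2258, -0.4364) x3=(-0.8737, 0.3739, 0.4747)
step 17: x0=(0.2662, 1.3717, -1.0757) x1=(0.4311, -0.9483, -0.4341) x2=(0.1321, 0.1770, -0.4578) x3=(-0.8298, 0.3645, 0.3644)
step 18: x0=(0.2188, 1.2874, -0.9988) x1=(0.4157, -0.8531, -0.4013) x2=(0.1134, 0.1284, -0.4791) x3=(-0.7837, 0.3548, 0.2522)
step 19: x0=(0.1707, 1.1996, -0.9199) x1=(0.3996, -0.7560, -0.3686) x2=(0.0945, 0.0804, -0.5004) x3=(-0.7359, 0.3449, 0.1384)
step 20: x0=(0.1220, 1.1088, -0.8395) x1=(0.3830, -0.6576, -0.3360) x2=(0.0753, 0.0328, -0.5216) x3=(-0.6866, 0.3348, 0.0235)
step 21: x0=(0.0731, 1.0157, -0.7581) x1=(0.3659, -0.5580, -0.3034) x2=(0.0560, -0.0141, -0.5429) x3=(-0.6362, 0.3245, -0.0921)
step 22: x0=(0.0241, 0.9208, -0.6759) x1=(0.3484, -0.4576, -0.2709) x2=(0.0365, -0.0604, -0.5644) x3=(-0.5850, 0.3140, -0.2081)
step 23: x0=(-0.0248, 0.8247, -0.5934) x1=(0.3307, -0.3568, -0.2383) x2=(0.0168, -0.1062, -0.5862) x3=(-0.5336, 0.3033, -0.3241)
step 24: x0=(-0.0735, 0.7280, -0.5108) x1=(0.3130, -0.2556, -0.2057) x2=(-0.0031, -0.1518, -0.6085) x3=(-0.4821, 0.2925, -0.4399)
step 25: x0=(-0.1216, 0.6313, -0.4281) x1=(0.2953, -0.1543, -0.1730) x2=(-0.0231, -0.1975, -0.6314) x3=(-0.4310, 0.2815, -0.5556)

0.9294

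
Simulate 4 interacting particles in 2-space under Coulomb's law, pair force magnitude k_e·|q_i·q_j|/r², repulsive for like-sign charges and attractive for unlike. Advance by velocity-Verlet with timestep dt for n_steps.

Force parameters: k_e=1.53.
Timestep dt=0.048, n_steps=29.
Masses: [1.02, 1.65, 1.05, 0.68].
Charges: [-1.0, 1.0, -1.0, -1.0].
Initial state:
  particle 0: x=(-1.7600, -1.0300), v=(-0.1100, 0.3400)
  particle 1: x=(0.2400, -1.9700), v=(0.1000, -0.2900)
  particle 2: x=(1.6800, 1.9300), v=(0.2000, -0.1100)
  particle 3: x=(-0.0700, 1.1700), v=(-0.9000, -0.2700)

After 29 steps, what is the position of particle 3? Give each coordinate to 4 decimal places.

step 0: x0=(-1.7600, -1.0300) x1=(0.2400, -1.9700) x2=(1.6800, 1.9300) x3=(-0.0700, 1.1700)
step 1: x0=(-1.7652, -1.0141) x1=(0.2446, -1.9837) x2=(1.6901, 1.9249) x3=(-0.1136, 1.1568)
step 2: x0=(-1.7701, -0.9989) x1=(0.2489, -1.9968) x2=(1.7010, 1.9200) x3=(-0.1580, 1.1430)
step 3: x0=(-1.7749, -0.9845) x1=(0.2527, -2.0094) x2=(1.7127, 1.9154) x3=(-0.2031, 1.1289)
step 4: x0=(-1.7794, -0.9710) x1=(0.2563, -2.0216) x2=(1.7252, 1.9110) x3=(-0.2487, 1.1144)
step 5: x0=(-1.7839, -0.9583) x1=(0.2594, -2.0332) x2=(1.7385, 1.9068) x3=(-0.2949, 1.0995)
step 6: x0=(-1.7882, -0.9464) x1=(0.2623, -2.0443) x2=(1.7524, 1.9028) x3=(-0.3415, 1.0844)
step 7: x0=(-1.7924, -0.9353) x1=(0.2647, -2.0549) x2=(1.7671, 1.8989) x3=(-0.3885, 1.0692)
step 8: x0=(-1.7965, -0.9252) x1=(0.2669, -2.0650) x2=(1.7824, 1.8952) x3=(-0.4358, 1.0537)
step 9: x0=(-1.8005, -0.9159) x1=(0.2687, -2.0746) x2=(1.7983, 1.8917) x3=(-0.4834, 1.0382)
step 10: x0=(-1.8044, -0.9076) x1=(0.2701, -2.0837) x2=(1.8148, 1.8882) x3=(-0.5311, 1.0227)
step 11: x0=(-1.8084, -0.9002) x1=(0.2712, -2.0923) x2=(1.8319, 1.8849) x3=(-0.5790, 1.0072)
step 12: x0=(-1.8123, -0.8938) x1=(0.2720, -2.1004) x2=(1.8495, 1.8817) x3=(-0.6269, 0.9918)
step 13: x0=(-1.8161, -0.8883) x1=(0.2725, -2.1080) x2=(1.8676, 1.8785) x3=(-0.6748, 0.9766)
step 14: x0=(-1.8200, -0.8839) x1=(0.2726, -2.1152) x2=(1.8863, 1.8755) x3=(-0.7226, 0.9615)
step 15: x0=(-1.8239, -0.8805) x1=(0.2724, -2.1218) x2=(1.9054, 1.8725) x3=(-0.7704, 0.9468)
step 16: x0=(-1.8278, -0.8782) x1=(0.2718, -2.1280) x2=(1.9249, 1.8696) x3=(-0.8181, 0.9323)
step 17: x0=(-1.8317, -0.8770) x1=(0.2710, -2.1337) x2=(1.9449, 1.8667) x3=(-0.8656, 0.9183)
step 18: x0=(-1.8357, -0.8768) x1=(0.2698, -2.1389) x2=(1.9653, 1.8639) x3=(-0.9129, 0.9047)
step 19: x0=(-1.8397, -0.8779) x1=(0.2682, -2.1436) x2=(1.9861, 1.8611) x3=(-0.9599, 0.8916)
step 20: x0=(-1.8437, -0.8801) x1=(0.2664, -2.1479) x2=(2.0073, 1.8584) x3=(-1.0067, 0.8791)
step 21: x0=(-1.8477, -0.8835) x1=(0.2641, -2.1517) x2=(2.0288, 1.8557) x3=(-1.0532, 0.8672)
step 22: x0=(-1.8518, -0.8882) x1=(0.2616, -2.1550) x2=(2.0507, 1.8530) x3=(-1.0994, 0.8560)
step 23: x0=(-1.8559, -0.8941) x1=(0.2587, -2.1579) x2=(2.0730, 1.8503) x3=(-1.1453, 0.8456)
step 24: x0=(-1.8600, -0.9013) x1=(0.2555, -2.1603) x2=(2.0956, 1.8477) x3=(-1.1909, 0.8360)
step 25: x0=(-1.8641, -0.9098) x1=(0.2519, -2.1623) x2=(2.1185, 1.8450) x3=(-1.2361, 0.8271)
step 26: x0=(-1.8681, -0.9196) x1=(0.2480, -2.1638) x2=(2.1417, 1.8424) x3=(-1.2811, 0.8192)
step 27: x0=(-1.8721, -0.9308) x1=(0.2438, -2.1648) x2=(2.1652, 1.8397) x3=(-1.3257, 0.8123)
step 28: x0=(-1.8761, -0.9433) x1=(0.2392, -2.1655) x2=(2.1890, 1.8371) x3=(-1.3700, 0.8062)
step 29: x0=(-1.8799, -0.9572) x1=(0.2342, -2.1656) x2=(2.2130, 1.8344) x3=(-1.4141, 0.8012)

(-1.4141, 0.8012)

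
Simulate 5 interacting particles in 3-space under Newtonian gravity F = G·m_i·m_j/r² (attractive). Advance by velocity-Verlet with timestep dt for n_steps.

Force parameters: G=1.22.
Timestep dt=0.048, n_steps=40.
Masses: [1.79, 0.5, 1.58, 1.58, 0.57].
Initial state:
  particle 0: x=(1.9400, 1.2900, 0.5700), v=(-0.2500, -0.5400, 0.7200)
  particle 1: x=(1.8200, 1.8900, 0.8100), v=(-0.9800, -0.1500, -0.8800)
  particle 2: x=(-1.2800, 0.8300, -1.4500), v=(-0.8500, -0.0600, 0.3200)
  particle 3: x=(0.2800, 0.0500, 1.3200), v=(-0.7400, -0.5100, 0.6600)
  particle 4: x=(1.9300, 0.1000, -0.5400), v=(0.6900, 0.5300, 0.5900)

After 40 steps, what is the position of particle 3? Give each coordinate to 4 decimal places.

(-0.3590, -0.2487, 1.8433)

step 0: x0=(1.9400, 1.2900, 0.5700) x1=(1.8200, 1.8900, 0.8100) x2=(-1.2800, 0.8300, -1.4500) x3=(0.2800, 0.0500, 1.3200) x4=(1.9300, 0.1000, -0.5400)
step 1: x0=(1.9272, 1.2651, 0.6050) x1=(1.7737, 1.8770, 0.7655) x2=(-1.3205, 0.8271, -1.4343) x3=(0.2449, 0.0260, 1.3512) x4=(1.9627, 0.1263, -0.5107)
step 2: x0=(1.9128, 1.2423, 0.6406) x1=(1.7295, 1.8520, 0.7180) x2=(-1.3602, 0.8241, -1.4181) x3=(0.2108, 0.0028, 1.3815) x4=(1.9945, 0.1543, -0.4795)
step 3: x0=(1.8964, 1.2217, 0.6762) x1=(1.6882, 1.8145, 0.6687) x2=(-1.3994, 0.8211, -1.4012) x3=(0.1775, -0.0196, 1.4109) x4=(2.0254, 0.1840, -0.4462)
step 4: x0=(1.8780, 1.2036, 0.7114) x1=(1.6506, 1.7640, 0.6195) x2=(-1.4378, 0.8180, -1.3837) x3=(0.1450, -0.0411, 1.4393) x4=(2.0553, 0.2154, -0.4108)
step 5: x0=(1.8574, 1.1879, 0.7457) x1=(1.6173, 1.7002, 0.5721) x2=(-1.4756, 0.8148, -1.3656) x3=(0.1135, -0.0618, 1.4669) x4=(2.0840, 0.2486, -0.3732)
step 6: x0=(1.8344, 1.1747, 0.7783) x1=(1.5893, 1.6230, 0.5287) x2=(-1.5128, 0.8116, -1.3470) x3=(0.0828, -0.0816, 1.4936) x4=(2.1116, 0.2836, -0.3333)
step 7: x0=(1.8087, 1.1640, 0.8086) x1=(1.5675, 1.5325, 0.4921) x2=(-1.5493, 0.8083, -1.3278) x3=(0.0530, -0.1007, 1.5195) x4=(2.1378, 0.3204, -0.2910)
step 8: x0=(1.7802, 1.1555, 0.8356) x1=(1.5528, 1.4293, 0.4652) x2=(-1.5852, 0.8049, -1.3080) x3=(0.0241, -0.1188, 1.5445) x4=(2.1625, 0.3591, -0.2462)
step 9: x0=(1.7487, 1.1489, 0.8583) x1=(1.5461, 1.3149, 0.4518) x2=(-1.6204, 0.8015, -1.2876) x3=(-0.0040, -0.1362, 1.5686) x4=(2.1855, 0.3998, -0.1988)
step 10: x0=(1.7141, 1.1434, 0.8753) x1=(1.5481, 1.1918, 0.4562) x2=(-1.6551, 0.7979, -1.2667) x3=(-0.0313, -0.1527, 1.5919) x4=(2.2066, 0.4424, -0.1486)
step 11: x0=(1.6764, 1.1377, 0.8855) x1=(1.5589, 1.0649, 0.4829) x2=(-1.6890, 0.7943, -1.2452) x3=(-0.0576, -0.1684, 1.6143) x4=(2.2254, 0.4871, -0.0954)
step 12: x0=(1.6361, 1.1296, 0.8877) x1=(1.5774, 0.9415, 0.5353) x2=(-1.7224, 0.7907, -1.2231) x3=(-0.0831, -0.1833, 1.6359) x4=(2.2414, 0.5339, -0.0392)
step 13: x0=(1.5941, 1.1166, 0.8818) x1=(1.6007, 0.8313, 0.6138) x2=(-1.7551, 0.7869, -1.2005) x3=(-0.1077, -0.1973, 1.6566) x4=(2.2543, 0.5827, 0.0206)
step 14: x0=(1.5521, 1.0959, 0.8690) x1=(1.6239, 0.7441, 0.7139) x2=(-1.7873, 0.7831, -1.1773) x3=(-0.1314, -0.2105, 1.6765) x4=(2.2634, 0.6334, 0.0841)
step 15: x0=(1.5116, 1.0659, 0.8519) x1=(1.6414, 0.6859, 0.8259) x2=(-1.8187, 0.7792, -1.1536) x3=(-0.1542, -0.2229, 1.6955) x4=(2.2684, 0.6857, 0.1515)
step 16: x0=(1.4739, 1.0267, 0.8335) x1=(1.6492, 0.6567, 0.9387) x2=(-1.8496, 0.7752, -1.1294) x3=(-0.1761, -0.2344, 1.7136) x4=(2.2687, 0.7392, 0.2230)
step 17: x0=(1.4397, 0.9798, 0.8164) x1=(1.6455, 0.6519, 1.0434) x2=(-1.8799, 0.7711, -1.1046) x3=(-0.1971, -0.2451, 1.7308) x4=(2.2639, 0.7938, 0.2985)
step 18: x0=(1.4091, 0.9269, 0.8022) x1=(1.6303, 0.6651, 1.1344) x2=(-1.9095, 0.7669, -1.0792) x3=(-0.2171, -0.2549, 1.7471) x4=(2.2533, 0.8489, 0.3780)
step 19: x0=(1.3821, 0.8700, 0.7917) x1=(1.6048, 0.6904, 1.2089) x2=(-1.9385, 0.7626, -1.0533) x3=(-0.2361, -0.2639, 1.7625) x4=(2.2362, 0.9040, 0.4612)
step 20: x0=(1.3583, 0.8108, 0.7854) x1=(1.5707, 0.7226, 1.2661) x2=(-1.9668, 0.7582, -1.0269) x3=(-0.2541, -0.2721, 1.7770) x4=(2.2121, 0.9585, 0.5477)
step 21: x0=(1.3375, 0.7506, 0.7832) x1=(1.5295, 0.7577, 1.3062) x2=(-1.9945, 0.7537, -0.9999) x3=(-0.2712, -0.2794, 1.7906) x4=(2.1805, 1.0113, 0.6370)
step 22: x0=(1.3191, 0.6905, 0.7853) x1=(1.4829, 0.7925, 1.3300) x2=(-2.0216, 0.7491, -0.9724) x3=(-0.2872, -0.2858, 1.8032) x4=(2.1413, 1.0617, 0.7285)
step 23: x0=(1.3026, 0.6316, 0.7915) x1=(1.4323, 0.8247, 1.3386) x2=(-2.0480, 0.7444, -0.9443) x3=(-0.3022, -0.2914, 1.8149) x4=(2.0948, 1.1089, 0.8216)
step 24: x0=(1.2876, 0.5746, 0.8018) x1=(1.3790, 0.8524, 1.3329) x2=(-2.0738, 0.7396, -0.9157) x3=(-0.3161, -0.2961, 1.8256) x4=(2.0413, 1.1522, 0.9155)
step 25: x0=(1.2735, 0.5199, 0.8160) x1=(1.3245, 0.8741, 1.3141) x2=(-2.0990, 0.7346, -0.8865) x3=(-0.3290, -0.3000, 1.8352) x4=(1.9813, 1.1912, 1.0099)
step 26: x0=(1.2598, 0.4681, 0.8339) x1=(1.2700, 0.8885, 1.2837) x2=(-2.1235, 0.7295, -0.8568) x3=(-0.3407, -0.3030, 1.8439) x4=(1.9151, 1.2255, 1.1043)
step 27: x0=(1.2460, 0.4195, 0.8553) x1=(1.2166, 0.8946, 1.2430) x2=(-2.1473, 0.7243, -0.8266) x3=(-0.3512, -0.3051, 1.8515) x4=(1.8432, 1.2550, 1.1980)
step 28: x0=(1.2316, 0.3745, 0.8799) x1=(1.1655, 0.8912, 1.1938) x2=(-2.1705, 0.7190, -0.7958) x3=(-0.3606, -0.3064, 1.8581) x4=(1.7660, 1.2795, 1.2906)
step 29: x0=(1.2163, 0.3334, 0.9073) x1=(1.1175, 0.8773, 1.1382) x2=(-2.1930, 0.7135, -0.7644) x3=(-0.3687, -0.3068, 1.8635) x4=(1.6840, 1.2990, 1.3815)
step 30: x0=(1.1995, 0.2964, 0.9371) x1=(1.0728, 0.8516, 1.0784) x2=(-2.2148, 0.7079, -0.7326) x3=(-0.3756, -0.3063, 1.8679) x4=(1.5979, 1.3137, 1.4700)
step 31: x0=(1.1810, 0.2639, 0.9689) x1=(1.0319, 0.8129, 1.0165) x2=(-2.2359, 0.7021, -0.7001) x3=(-0.3811, -0.3049, 1.8711) x4=(1.5086, 1.3237, 1.5560)
step 32: x0=(1.1603, 0.2360, 1.0019) x1=(0.9951, 0.7599, 0.9549) x2=(-2.2564, 0.6962, -0.6672) x3=(-0.3853, -0.3026, 1.8732) x4=(1.4167, 1.3296, 1.6393)
step 33: x0=(1.1370, 0.2130, 1.0355) x1=(0.9628, 0.6916, 0.8963) x2=(-2.2761, 0.6902, -0.6336) x3=(-0.3880, -0.2994, 1.8740) x4=(1.3229, 1.3315, 1.7201)
step 34: x0=(1.1108, 0.1950, 1.0687) x1=(0.9358, 0.6070, 0.8439) x2=(-2.2952, 0.6840, -0.5995) x3=(-0.3892, -0.2952, 1.8736) x4=(1.2276, 1.3298, 1.7985)
step 35: x0=(1.0813, 0.1820, 1.1004) x1=(0.9148, 0.5059, 0.8018) x2=(-2.3135, 0.6776, -0.5649) x3=(-0.3888, -0.2901, 1.8720) x4=(1.1310, 1.3246, 1.8746)
step 36: x0=(1.0480, 0.1737, 1.1291) x1=(0.9008, 0.3893, 0.7754) x2=(-2.3311, 0.6711, -0.5297) x3=(-0.3868, -0.2839, 1.8691) x4=(1.0333, 1.3160, 1.9485)
step 37: x0=(1.0107, 0.1692, 1.1529) x1=(0.8943, 0.2599, 0.7711) x2=(-2.3479, 0.6644, -0.4939) x3=(-0.3829, -0.2768, 1.8648) x4=(0.9348, 1.3043, 2.0202)
step 38: x0=(0.9692, 0.1668, 1.1701) x1=(0.8949, 0.1238, 0.7960) x2=(-2.3640, 0.6575, -0.4576) x3=(-0.3770, -0.2685, 1.8591) x4=(0.8356, 1.2894, 2.0898)
step 39: x0=(0.9240, 0.1634, 1.1790) x1=(0.9007, -0.0084, 0.8555) x2=(-2.3793, 0.6505, -0.4207) x3=(-0.3691, -0.2592, 1.8520) x4=(0.7357, 1.2715, 2.1572)
step 40: x0=(0.8761, 0.1552, 1.1799) x1=(0.9072, -0.1230, 0.9491) x2=(-2.3938, 0.6433, -0.3832) x3=(-0.3590, -0.2487, 1.8433) x4=(0.6352, 1.2505, 2.2225)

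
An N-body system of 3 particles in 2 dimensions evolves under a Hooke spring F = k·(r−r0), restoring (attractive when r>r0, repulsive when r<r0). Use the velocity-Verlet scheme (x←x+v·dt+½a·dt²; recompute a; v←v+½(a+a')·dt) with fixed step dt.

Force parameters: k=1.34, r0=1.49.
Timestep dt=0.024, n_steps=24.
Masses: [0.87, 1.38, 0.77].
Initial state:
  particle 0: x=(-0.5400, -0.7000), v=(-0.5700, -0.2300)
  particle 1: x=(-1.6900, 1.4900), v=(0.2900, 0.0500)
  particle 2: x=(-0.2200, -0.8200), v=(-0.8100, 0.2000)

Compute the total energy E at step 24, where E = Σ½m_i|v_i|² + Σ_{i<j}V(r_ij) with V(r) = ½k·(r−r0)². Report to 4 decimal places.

step 0: x0=(-0.5400, -0.7000) x1=(-1.6900, 1.4900) x2=(-0.2200, -0.8200)
step 1: x0=(-0.5544, -0.7050) x1=(-1.6827, 1.4907) x2=(-0.2392, -0.8149)
step 2: x0=(-0.5701, -0.7088) x1=(-1.6748, 1.4903) x2=(-0.2580, -0.8091)
step 3: x0=(-0.5872, -0.7116) x1=(-1.6663, 1.4888) x2=(-0.2764, -0.8026)
step 4: x0=(-0.6056, -0.7133) x1=(-1.6573, 1.4863) x2=(-0.2942, -0.7955)
step 5: x0=(-0.6255, -0.7139) x1=(-1.6476, 1.4827) x2=(-0.3115, -0.7876)
step 6: x0=(-0.6467, -0.7136) x1=(-1.6375, 1.4781) x2=(-0.3282, -0.7790)
step 7: x0=(-0.6692, -0.7124) x1=(-1.6268, 1.4725) x2=(-0.3444, -0.7697)
step 8: x0=(-0.6930, -0.7102) x1=(-1.6155, 1.4659) x2=(-0.3599, -0.7596)
step 9: x0=(-0.7182, -0.7072) x1=(-1.6039, 1.4584) x2=(-0.3748, -0.7488)
step 10: x0=(-0.7447, -0.7034) x1=(-1.5917, 1.4499) x2=(-0.3891, -0.7372)
step 11: x0=(-0.7724, -0.6987) x1=(-1.5791, 1.4405) x2=(-0.4028, -0.7248)
step 12: x0=(-0.8014, -0.6934) x1=(-1.5661, 1.4302) x2=(-0.4158, -0.7117)
step 13: x0=(-0.8316, -0.6873) x1=(-1.5527, 1.4190) x2=(-0.4281, -0.6977)
step 14: x0=(-0.8630, -0.6807) x1=(-1.5389, 1.4070) x2=(-0.4398, -0.6830)
step 15: x0=(-0.8955, -0.6734) x1=(-1.5248, 1.3941) x2=(-0.4508, -0.6675)
step 16: x0=(-0.9291, -0.6655) x1=(-1.5103, 1.3805) x2=(-0.4612, -0.6513)
step 17: x0=(-0.9637, -0.6572) x1=(-1.4956, 1.3662) x2=(-0.4709, -0.6343)
step 18: x0=(-0.9994, -0.6484) x1=(-1.4805, 1.3512) x2=(-0.4799, -0.6167)
step 19: x0=(-1.0361, -0.6391) x1=(-1.4653, 1.3354) x2=(-0.4883, -0.5983)
step 20: x0=(-1.0737, -0.6294) x1=(-1.4497, 1.3191) x2=(-0.4961, -0.5792)
step 21: x0=(-1.1121, -0.6194) x1=(-1.4340, 1.3022) x2=(-0.5032, -0.5595)
step 22: x0=(-1.1515, -0.6091) x1=(-1.4181, 1.2847) x2=(-0.5098, -0.5391)
step 23: x0=(-1.1916, -0.5984) x1=(-1.4020, 1.2667) x2=(-0.5157, -0.5182)
step 24: x0=(-1.2324, -0.5875) x1=(-1.3857, 1.2483) x2=(-0.5211, -0.4968)
step 0 velocities: v0=(-0.5700, -0.2300) v1=(0.2900, 0.0500) v2=(-0.8100, 0.2000)
step 0: KE=0.4921, PE=2.5752, E=3.0673
step 24 velocities: v0=(-1.7176, 0.4586) v1=(0.6794, -0.7775) v2=(-0.2113, 0.9049)
step 24: KE=2.4429, PE=0.6236, E=3.0665

3.0665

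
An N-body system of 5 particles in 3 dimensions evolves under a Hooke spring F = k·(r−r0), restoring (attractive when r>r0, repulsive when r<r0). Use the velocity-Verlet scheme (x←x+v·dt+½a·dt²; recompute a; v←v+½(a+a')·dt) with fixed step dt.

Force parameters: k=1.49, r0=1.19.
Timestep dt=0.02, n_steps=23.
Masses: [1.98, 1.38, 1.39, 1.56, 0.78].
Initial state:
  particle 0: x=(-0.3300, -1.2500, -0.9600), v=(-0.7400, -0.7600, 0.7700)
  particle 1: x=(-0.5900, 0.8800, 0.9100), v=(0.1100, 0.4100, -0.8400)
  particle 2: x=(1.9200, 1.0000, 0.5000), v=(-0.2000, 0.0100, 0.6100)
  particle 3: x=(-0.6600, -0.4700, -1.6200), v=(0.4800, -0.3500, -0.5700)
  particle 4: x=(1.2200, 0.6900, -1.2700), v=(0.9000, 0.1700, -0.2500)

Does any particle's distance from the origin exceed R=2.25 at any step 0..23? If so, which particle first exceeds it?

step 0: x0=(-0.3300, -1.2500, -0.9600) x1=(-0.5900, 0.8800, 0.9100) x2=(1.9200, 1.0000, 0.5000) x3=(-0.6600, -0.4700, -1.6200) x4=(1.2200, 0.6900, -1.2700)
step 1: x0=(-0.3445, -1.2646, -0.9443) x1=(-0.5873, 0.8878, 0.8923) x2=(1.9150, 0.9996, 0.5116) x3=(-0.6499, -0.4765, -1.6308) x4=(1.2371, 0.6929, -1.2743)
step 2: x0=(-0.3583, -1.2782, -0.9280) x1=(-0.5834, 0.8946, 0.8729) x2=(1.9079, 0.9981, 0.5219) x3=(-0.6388, -0.4822, -1.6405) x4=(1.2522, 0.6947, -1.2770)
step 3: x0=(-0.3714, -1.2906, -0.9112) x1=(-0.5786, 0.9005, 0.8518) x2=(1.8987, 0.9955, 0.5310) x3=(-0.6267, -0.4868, -1.6490) x4=(1.2653, 0.6955, -1.2783)
step 4: x0=(-0.3838, -1.3018, -0.8938) x1=(-0.5726, 0.9055, 0.8290) x2=(1.8875, 0.9916, 0.5389) x3=(-0.6136, -0.4906, -1.6563) x4=(1.2765, 0.6953, -1.2781)
step 5: x0=(-0.3956, -1.3119, -0.8759) x1=(-0.5656, 0.9096, 0.8046) x2=(1.8743, 0.9867, 0.5454) x3=(-0.5995, -0.4935, -1.6625) x4=(1.2857, 0.6939, -1.2764)
step 6: x0=(-0.4066, -1.3209, -0.8575) x1=(-0.5576, 0.9127, 0.7786) x2=(1.8591, 0.9806, 0.5507) x3=(-0.5844, -0.4954, -1.6675) x4=(1.2928, 0.6915, -1.2732)
step 7: x0=(-0.4169, -1.3286, -0.8385) x1=(-0.5485, 0.9149, 0.7510) x2=(1.8420, 0.9733, 0.5546) x3=(-0.5684, -0.4964, -1.6713) x4=(1.2979, 0.6879, -1.2685)
step 8: x0=(-0.4265, -1.3352, -0.8191) x1=(-0.5385, 0.9161, 0.7218) x2=(1.8229, 0.9649, 0.5573) x3=(-0.5514, -0.4965, -1.6740) x4=(1.3009, 0.6833, -1.2624)
step 9: x0=(-0.4354, -1.3406, -0.7993) x1=(-0.5275, 0.9164, 0.6912) x2=(1.8018, 0.9554, 0.5587) x3=(-0.5334, -0.4958, -1.6754) x4=(1.3019, 0.6775, -1.2549)
step 10: x0=(-0.4436, -1.3448, -0.7790) x1=(-0.5155, 0.9158, 0.6591) x2=(1.7790, 0.9448, 0.5588) x3=(-0.5146, -0.4941, -1.6757) x4=(1.3009, 0.6706, -1.2460)
step 11: x0=(-0.4511, -1.3478, -0.7583) x1=(-0.5026, 0.9142, 0.6257) x2=(1.7543, 0.9331, 0.5577) x3=(-0.4948, -0.4916, -1.6749) x4=(1.2979, 0.6627, -1.2357)
step 12: x0=(-0.4578, -1.3497, -0.7371) x1=(-0.4888, 0.9117, 0.5909) x2=(1.7278, 0.9203, 0.5553) x3=(-0.4742, -0.4883, -1.6729) x4=(1.2929, 0.6537, -1.2241)
step 13: x0=(-0.4638, -1.3504, -0.7157) x1=(-0.4741, 0.9083, 0.5549) x2=(1.6996, 0.9064, 0.5516) x3=(-0.4527, -0.4841, -1.6698) x4=(1.2859, 0.6436, -1.2112)
step 14: x0=(-0.4691, -1.3499, -0.6938) x1=(-0.4586, 0.9039, 0.5176) x2=(1.6697, 0.8915, 0.5467) x3=(-0.4304, -0.4792, -1.6655) x4=(1.2770, 0.6325, -1.1971)
step 15: x0=(-0.4737, -1.3482, -0.6717) x1=(-0.4423, 0.8986, 0.4791) x2=(1.6382, 0.8755, 0.5406) x3=(-0.4073, -0.4734, -1.6602) x4=(1.2662, 0.6203, -1.1818)
step 16: x0=(-0.4776, -1.3455, -0.6492) x1=(-0.4252, 0.8925, 0.4396) x2=(1.6051, 0.8586, 0.5332) x3=(-0.3834, -0.4669, -1.6537) x4=(1.2536, 0.6071, -1.1654)
step 17: x0=(-0.4808, -1.3416, -0.6265) x1=(-0.4075, 0.8854, 0.3990) x2=(1.5704, 0.8406, 0.5248) x3=(-0.3589, -0.4597, -1.6462) x4=(1.2391, 0.5929, -1.1479)
step 18: x0=(-0.4833, -1.3366, -0.6035) x1=(-0.3890, 0.8775, 0.3574) x2=(1.5344, 0.8217, 0.5151) x3=(-0.3336, -0.4518, -1.6377) x4=(1.2230, 0.5777, -1.1293)
step 19: x0=(-0.4851, -1.3305, -0.5803) x1=(-0.3699, 0.8688, 0.3149) x2=(1.4969, 0.8018, 0.5044) x3=(-0.3077, -0.4432, -1.6281) x4=(1.2052, 0.5616, -1.1098)
step 20: x0=(-0.4862, -1.3233, -0.5569) x1=(-0.3503, 0.8592, 0.2716) x2=(1.4581, 0.7810, 0.4926) x3=(-0.2811, -0.4340, -1.6176) x4=(1.1858, 0.5446, -1.0894)
step 21: x0=(-0.4867, -1.3151, -0.5333) x1=(-0.3301, 0.8489, 0.2275) x2=(1.4181, 0.7594, 0.4798) x3=(-0.2540, -0.4242, -1.6060) x4=(1.1648, 0.5267, -1.0681)
step 22: x0=(-0.4866, -1.3058, -0.5095) x1=(-0.3094, 0.8377, 0.1826) x2=(1.3768, 0.7369, 0.4660) x3=(-0.2264, -0.4139, -1.5936) x4=(1.1424, 0.5080, -1.0461)
step 23: x0=(-0.4858, -1.2956, -0.4856) x1=(-0.2882, 0.8258, 0.1371) x2=(1.3345, 0.7136, 0.4512) x3=(-0.1983, -0.4030, -1.5802) x4=(1.1187, 0.4885, -1.0233)

no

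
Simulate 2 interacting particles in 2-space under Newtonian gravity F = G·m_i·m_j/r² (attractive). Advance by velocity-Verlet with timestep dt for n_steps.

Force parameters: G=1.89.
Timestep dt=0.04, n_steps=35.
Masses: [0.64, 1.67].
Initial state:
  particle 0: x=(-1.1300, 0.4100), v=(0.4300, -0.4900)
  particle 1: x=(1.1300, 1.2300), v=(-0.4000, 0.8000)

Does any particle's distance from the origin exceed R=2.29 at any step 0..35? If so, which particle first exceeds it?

step 0: x0=(-1.1300, 0.4100) x1=(1.1300, 1.2300)
step 1: x0=(-1.1124, 0.3905) x1=(1.1138, 1.2619)
step 2: x0=(-1.0940, 0.3714) x1=(1.0974, 1.2938)
step 3: x0=(-1.0747, 0.3526) x1=(1.0806, 1.3254)
step 4: x0=(-1.0546, 0.3342) x1=(1.0635, 1.3570)
step 5: x0=(-1.0337, 0.3162) x1=(1.0461, 1.3884)
step 6: x0=(-1.0120, 0.2986) x1=(1.0283, 1.4196)
step 7: x0=(-0.9895, 0.2815) x1=(1.0103, 1.4507)
step 8: x0=(-0.9661, 0.2648) x1=(0.9919, 1.4815)
step 9: x0=(-0.9419, 0.2486) x1=(0.9733, 1.5122)
step 10: x0=(-0.9170, 0.2330) x1=(0.9543, 1.5427)
step 11: x0=(-0.8912, 0.2179) x1=(0.9350, 1.5730)
step 12: x0=(-0.8647, 0.2034) x1=(0.9154, 1.6030)
step 13: x0=(-0.8374, 0.1895) x1=(0.8956, 1.6328)
step 14: x0=(-0.8093, 0.1763) x1=(0.8754, 1.6624)
step 15: x0=(-0.7805, 0.1637) x1=(0.8549, 1.6917)
step 16: x0=(-0.7509, 0.1518) x1=(0.8342, 1.7208)
step 17: x0=(-0.7207, 0.1406) x1=(0.8132, 1.7496)
step 18: x0=(-0.6897, 0.1301) x1=(0.7919, 1.7781)
step 19: x0=(-0.6580, 0.1204) x1=(0.7704, 1.8063)
step 20: x0=(-0.6256, 0.1115) x1=(0.7485, 1.8342)
step 21: x0=(-0.5927, 0.1035) x1=(0.7265, 1.8617)
step 22: x0=(-0.5590, 0.0962) x1=(0.7042, 1.8890)
step 23: x0=(-0.5248, 0.0898) x1=(0.6817, 1.9159)
step 24: x0=(-0.4900, 0.0843) x1=(0.6589, 1.9425)
step 25: x0=(-0.4546, 0.0797) x1=(0.6360, 1.9688)
step 26: x0=(-0.4188, 0.0760) x1=(0.6128, 1.9947)
step 27: x0=(-0.3824, 0.0732) x1=(0.5895, 2.0202)
step 28: x0=(-0.3455, 0.0714) x1=(0.5659, 2.0454)
step 29: x0=(-0.3082, 0.0706) x1=(0.5422, 2.0702)
step 30: x0=(-0.2704, 0.0708) x1=(0.5183, 2.0947)
step 31: x0=(-0.2323, 0.0719) x1=(0.4943, 2.1187)
step 32: x0=(-0.1938, 0.0741) x1=(0.4702, 2.1424)
step 33: x0=(-0.1550, 0.0773) x1=(0.4459, 2.1656)
step 34: x0=(-0.1159, 0.0815) x1=(0.4215, 2.1885)
step 35: x0=(-0.0765, 0.0867) x1=(0.3970, 2.2110)

no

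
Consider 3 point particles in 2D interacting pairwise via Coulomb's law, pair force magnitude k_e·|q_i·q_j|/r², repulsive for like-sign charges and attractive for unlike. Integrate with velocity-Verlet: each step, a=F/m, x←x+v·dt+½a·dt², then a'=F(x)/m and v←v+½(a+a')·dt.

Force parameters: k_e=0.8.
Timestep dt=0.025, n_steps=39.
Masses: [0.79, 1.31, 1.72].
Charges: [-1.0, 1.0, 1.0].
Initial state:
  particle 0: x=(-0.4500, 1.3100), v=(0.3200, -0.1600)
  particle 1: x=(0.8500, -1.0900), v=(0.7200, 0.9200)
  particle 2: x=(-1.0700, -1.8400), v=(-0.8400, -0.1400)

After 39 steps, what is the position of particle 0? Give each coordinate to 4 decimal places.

step 0: x0=(-0.4500, 1.3100) x1=(0.8500, -1.0900) x2=(-1.0700, -1.8400)
step 1: x0=(-0.4420, 1.3059) x1=(0.8680, -1.0670) x2=(-1.0910, -1.8435)
step 2: x0=(-0.4339, 1.3017) x1=(0.8861, -1.0438) x2=(-1.1121, -1.8470)
step 3: x0=(-0.4259, 1.2974) x1=(0.9042, -1.0207) x2=(-1.1333, -1.8505)
step 4: x0=(-0.4178, 1.2929) x1=(0.9224, -0.9974) x2=(-1.1544, -1.8540)
step 5: x0=(-0.4096, 1.2883) x1=(0.9407, -0.9740) x2=(-1.1757, -1.8575)
step 6: x0=(-0.4015, 1.2836) x1=(0.9589, -0.9506) x2=(-1.1969, -1.8609)
step 7: x0=(-0.3933, 1.2787) x1=(0.9772, -0.9271) x2=(-1.2183, -1.8644)
step 8: x0=(-0.3850, 1.2736) x1=(0.9955, -0.9036) x2=(-1.2396, -1.8679)
step 9: x0=(-0.3768, 1.2685) x1=(1.0139, -0.8799) x2=(-1.2610, -1.8713)
step 10: x0=(-0.3684, 1.2632) x1=(1.0323, -0.8562) x2=(-1.2825, -1.8748)
step 11: x0=(-0.3601, 1.2577) x1=(1.0507, -0.8324) x2=(-1.3039, -1.8782)
step 12: x0=(-0.3517, 1.2522) x1=(1.0691, -0.8085) x2=(-1.3254, -1.8816)
step 13: x0=(-0.3433, 1.2465) x1=(1.0876, -0.7846) x2=(-1.3470, -1.8851)
step 14: x0=(-0.3348, 1.2406) x1=(1.1060, -0.7606) x2=(-1.3685, -1.8885)
step 15: x0=(-0.3263, 1.2346) x1=(1.1245, -0.7365) x2=(-1.3901, -1.8919)
step 16: x0=(-0.3178, 1.2285) x1=(1.1429, -0.7124) x2=(-1.4117, -1.8953)
step 17: x0=(-0.3092, 1.2222) x1=(1.1614, -0.6881) x2=(-1.4333, -1.8987)
step 18: x0=(-0.3005, 1.2158) x1=(1.1799, -0.6638) x2=(-1.4550, -1.9020)
step 19: x0=(-0.2918, 1.2092) x1=(1.1984, -0.6395) x2=(-1.4767, -1.9054)
step 20: x0=(-0.2831, 1.2025) x1=(1.2168, -0.6150) x2=(-1.4984, -1.9088)
step 21: x0=(-0.2743, 1.1957) x1=(1.2353, -0.5905) x2=(-1.5201, -1.9121)
step 22: x0=(-0.2654, 1.1887) x1=(1.2538, -0.5659) x2=(-1.5419, -1.9155)
step 23: x0=(-0.2565, 1.1816) x1=(1.2722, -0.5413) x2=(-1.5636, -1.9188)
step 24: x0=(-0.2476, 1.1743) x1=(1.2907, -0.5166) x2=(-1.5854, -1.9221)
step 25: x0=(-0.2386, 1.1669) x1=(1.3091, -0.4918) x2=(-1.6072, -1.9254)
step 26: x0=(-0.2295, 1.1594) x1=(1.3275, -0.4669) x2=(-1.6290, -1.9287)
step 27: x0=(-0.2203, 1.1517) x1=(1.3459, -0.4420) x2=(-1.6508, -1.9320)
step 28: x0=(-0.2111, 1.1439) x1=(1.3642, -0.4170) x2=(-1.6726, -1.9352)
step 29: x0=(-0.2018, 1.1359) x1=(1.3826, -0.3919) x2=(-1.6945, -1.9385)
step 30: x0=(-0.1925, 1.1278) x1=(1.4009, -0.3668) x2=(-1.7163, -1.9417)
step 31: x0=(-0.1831, 1.1196) x1=(1.4191, -0.3416) x2=(-1.7382, -1.9450)
step 32: x0=(-0.1736, 1.1112) x1=(1.4374, -0.3163) x2=(-1.7601, -1.9482)
step 33: x0=(-0.1640, 1.1027) x1=(1.4556, -0.2909) x2=(-1.7819, -1.9514)
step 34: x0=(-0.1543, 1.0940) x1=(1.4738, -0.2655) x2=(-1.8038, -1.9546)
step 35: x0=(-0.1446, 1.0852) x1=(1.4919, -0.2400) x2=(-1.8257, -1.9578)
step 36: x0=(-0.1348, 1.0763) x1=(1.5100, -0.2145) x2=(-1.8476, -1.9610)
step 37: x0=(-0.1249, 1.0672) x1=(1.5280, -0.1889) x2=(-1.8695, -1.9642)
step 38: x0=(-0.1149, 1.0580) x1=(1.5460, -0.1632) x2=(-1.8915, -1.9673)
step 39: x0=(-0.1048, 1.0487) x1=(1.5640, -0.1374) x2=(-1.9134, -1.9705)

(-0.1048, 1.0487)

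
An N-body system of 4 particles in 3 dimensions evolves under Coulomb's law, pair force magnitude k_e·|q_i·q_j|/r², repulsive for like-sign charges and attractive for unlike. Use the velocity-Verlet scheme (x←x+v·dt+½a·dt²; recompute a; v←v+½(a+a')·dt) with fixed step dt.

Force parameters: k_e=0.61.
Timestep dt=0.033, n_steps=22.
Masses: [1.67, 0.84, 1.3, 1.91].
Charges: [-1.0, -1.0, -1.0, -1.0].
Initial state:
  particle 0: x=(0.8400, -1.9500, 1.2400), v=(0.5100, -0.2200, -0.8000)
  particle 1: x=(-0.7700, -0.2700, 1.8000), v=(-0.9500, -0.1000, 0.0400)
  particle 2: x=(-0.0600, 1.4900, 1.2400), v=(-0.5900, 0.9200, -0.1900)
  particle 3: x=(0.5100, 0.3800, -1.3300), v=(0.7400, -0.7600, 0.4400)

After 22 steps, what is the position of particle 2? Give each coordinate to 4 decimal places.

(-0.4858, 2.1947, 1.1066)

step 0: x0=(0.8400, -1.9500, 1.2400) x1=(-0.7700, -0.2700, 1.8000) x2=(-0.0600, 1.4900, 1.2400) x3=(0.5100, 0.3800, -1.3300)
step 1: x0=(0.8569, -1.9573, 1.2136) x1=(-0.8014, -0.2733, 1.8014) x2=(-0.0795, 1.5204, 1.2337) x3=(0.5344, 0.3549, -1.3155)
step 2: x0=(0.8738, -1.9647, 1.1872) x1=(-0.8331, -0.2768, 1.8029) x2=(-0.0989, 1.5511, 1.2275) x3=(0.5589, 0.3299, -1.3011)
step 3: x0=(0.8907, -1.9722, 1.1608) x1=(-0.8649, -0.2803, 1.8046) x2=(-0.1183, 1.5819, 1.2213) x3=(0.5833, 0.3048, -1.2868)
step 4: x0=(0.9078, -1.9798, 1.1345) x1=(-0.8969, -0.2839, 1.8065) x2=(-0.1377, 1.6128, 1.2151) x3=(0.6078, 0.2797, -1.2726)
step 5: x0=(0.9249, -1.9875, 1.1081) x1=(-0.9291, -0.2877, 1.8084) x2=(-0.1571, 1.6440, 1.2089) x3=(0.6323, 0.2547, -1.2585)
step 6: x0=(0.9420, -1.9953, 1.0818) x1=(-0.9614, -0.2914, 1.8105) x2=(-0.1765, 1.6752, 1.2027) x3=(0.6569, 0.2297, -1.2444)
step 7: x0=(0.9592, -2.0032, 1.0554) x1=(-0.9939, -0.2953, 1.8128) x2=(-0.1958, 1.7067, 1.1966) x3=(0.6814, 0.2046, -1.2304)
step 8: x0=(0.9764, -2.0111, 1.0291) x1=(-1.0266, -0.2993, 1.8151) x2=(-0.2152, 1.7383, 1.1905) x3=(0.7060, 0.1796, -1.2165)
step 9: x0=(0.9937, -2.0192, 1.0028) x1=(-1.0594, -0.3033, 1.8176) x2=(-0.2345, 1.7700, 1.1844) x3=(0.7306, 0.1546, -1.2027)
step 10: x0=(1.0110, -2.0273, 0.9765) x1=(-1.0924, -0.3074, 1.8202) x2=(-0.2539, 1.8019, 1.1783) x3=(0.7552, 0.1296, -1.1890)
step 11: x0=(1.0284, -2.0355, 0.9502) x1=(-1.1255, -0.3116, 1.8229) x2=(-0.2732, 1.8339, 1.1722) x3=(0.7798, 0.1046, -1.1753)
step 12: x0=(1.0458, -2.0438, 0.9239) x1=(-1.1588, -0.3159, 1.8258) x2=(-0.2925, 1.8661, 1.1662) x3=(0.8045, 0.0796, -1.1617)
step 13: x0=(1.0633, -2.0522, 0.8977) x1=(-1.1923, -0.3202, 1.8288) x2=(-0.3119, 1.8984, 1.1602) x3=(0.8291, 0.0546, -1.1482)
step 14: x0=(1.0808, -2.0606, 0.8714) x1=(-1.2259, -0.3246, 1.8318) x2=(-0.3312, 1.9308, 1.1542) x3=(0.8539, 0.0297, -1.1348)
step 15: x0=(1.0984, -2.0691, 0.8452) x1=(-1.2596, -0.3291, 1.8350) x2=(-0.3505, 1.9634, 1.1482) x3=(0.8786, 0.0047, -1.1215)
step 16: x0=(1.1160, -2.0777, 0.8190) x1=(-1.2935, -0.3336, 1.8383) x2=(-0.3698, 1.9961, 1.1422) x3=(0.9033, -0.0202, -1.1082)
step 17: x0=(1.1336, -2.0864, 0.7928) x1=(-1.3275, -0.3383, 1.8417) x2=(-0.3892, 2.0289, 1.1362) x3=(0.9281, -0.0451, -1.0950)
step 18: x0=(1.1513, -2.0952, 0.7667) x1=(-1.3617, -0.3429, 1.8452) x2=(-0.4085, 2.0618, 1.1303) x3=(0.9529, -0.0701, -1.0818)
step 19: x0=(1.1690, -2.1040, 0.7405) x1=(-1.3960, -0.3477, 1.8488) x2=(-0.4278, 2.0949, 1.1243) x3=(0.9778, -0.0949, -1.0688)
step 20: x0=(1.1868, -2.1129, 0.7144) x1=(-1.4304, -0.3525, 1.8525) x2=(-0.4471, 2.1280, 1.1184) x3=(1.0026, -0.1198, -1.0558)
step 21: x0=(1.2046, -2.1219, 0.6883) x1=(-1.4649, -0.3573, 1.8563) x2=(-0.4665, 2.1613, 1.1125) x3=(1.0275, -0.1447, -1.0428)
step 22: x0=(1.2224, -2.1310, 0.6622) x1=(-1.4996, -0.3622, 1.8602) x2=(-0.4858, 2.1947, 1.1066) x3=(1.0524, -0.1695, -1.0300)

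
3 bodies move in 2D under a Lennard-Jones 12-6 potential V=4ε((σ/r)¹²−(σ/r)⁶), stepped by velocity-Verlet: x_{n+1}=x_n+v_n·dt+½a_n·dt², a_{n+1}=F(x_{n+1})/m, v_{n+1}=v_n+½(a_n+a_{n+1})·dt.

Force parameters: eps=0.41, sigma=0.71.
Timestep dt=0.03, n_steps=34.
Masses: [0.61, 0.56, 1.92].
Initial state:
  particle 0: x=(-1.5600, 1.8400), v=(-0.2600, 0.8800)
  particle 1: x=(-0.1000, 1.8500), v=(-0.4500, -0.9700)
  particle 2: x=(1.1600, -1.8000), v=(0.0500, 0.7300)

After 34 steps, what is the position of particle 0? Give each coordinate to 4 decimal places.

step 0: x0=(-1.5600, 1.8400) x1=(-0.1000, 1.8500) x2=(1.1600, -1.8000)
step 1: x0=(-1.5677, 1.8664) x1=(-0.1136, 1.8209) x2=(1.1615, -1.7781)
step 2: x0=(-1.5753, 1.8928) x1=(-0.1273, 1.7918) x2=(1.1630, -1.7562)
step 3: x0=(-1.5828, 1.9192) x1=(-0.1411, 1.7627) x2=(1.1645, -1.7343)
step 4: x0=(-1.5902, 1.9456) x1=(-0.1551, 1.7336) x2=(1.1660, -1.7124)
step 5: x0=(-1.5974, 1.9719) x1=(-0.1693, 1.7046) x2=(1.1675, -1.6905)
step 6: x0=(-1.6044, 1.9982) x1=(-0.1836, 1.6756) x2=(1.1690, -1.6686)
step 7: x0=(-1.6114, 2.0245) x1=(-0.1980, 1.6466) x2=(1.1705, -1.6467)
step 8: x0=(-1.6182, 2.0508) x1=(-0.2126, 1.6176) x2=(1.1720, -1.6248)
step 9: x0=(-1.6249, 2.0770) x1=(-0.2272, 1.5887) x2=(1.1735, -1.6029)
step 10: x0=(-1.6315, 2.1032) x1=(-0.2421, 1.5598) x2=(1.1750, -1.5810)
step 11: x0=(-1.6380, 2.1294) x1=(-0.2570, 1.5310) x2=(1.1765, -1.5591)
step 12: x0=(-1.6444, 2.1555) x1=(-0.2720, 1.5022) x2=(1.1780, -1.5372)
step 13: x0=(-1.6507, 2.1816) x1=(-0.2871, 1.4735) x2=(1.1795, -1.5153)
step 14: x0=(-1.6570, 2.2076) x1=(-0.3023, 1.4448) x2=(1.1810, -1.4934)
step 15: x0=(-1.6631, 2.2336) x1=(-0.3176, 1.4161) x2=(1.1825, -1.4715)
step 16: x0=(-1.6692, 2.2595) x1=(-0.3329, 1.3875) x2=(1.1840, -1.4496)
step 17: x0=(-1.6753, 2.2854) x1=(-0.3484, 1.3589) x2=(1.1855, -1.4277)
step 18: x0=(-1.6813, 2.3113) x1=(-0.3638, 1.3304) x2=(1.1870, -1.4058)
step 19: x0=(-1.6872, 2.3371) x1=(-0.3793, 1.3019) x2=(1.1885, -1.3839)
step 20: x0=(-1.6931, 2.3630) x1=(-0.3949, 1.2734) x2=(1.1900, -1.3620)
step 21: x0=(-1.6990, 2.3887) x1=(-0.4105, 1.2450) x2=(1.1915, -1.3401)
step 22: x0=(-1.7048, 2.4145) x1=(-0.4261, 1.2166) x2=(1.1930, -1.3182)
step 23: x0=(-1.7106, 2.4402) x1=(-0.4418, 1.1882) x2=(1.1945, -1.2963)
step 24: x0=(-1.7164, 2.4659) x1=(-0.4575, 1.1599) x2=(1.1960, -1.2744)
step 25: x0=(-1.7222, 2.4916) x1=(-0.4732, 1.1315) x2=(1.1975, -1.2525)
step 26: x0=(-1.7279, 2.5173) x1=(-0.4889, 1.1032) x2=(1.1990, -1.2306)
step 27: x0=(-1.7337, 2.5429) x1=(-0.5047, 1.0749) x2=(1.2005, -1.2087)
step 28: x0=(-1.7394, 2.5685) x1=(-0.5204, 1.0467) x2=(1.2020, -1.1868)
step 29: x0=(-1.7451, 2.5942) x1=(-0.5362, 1.0184) x2=(1.2035, -1.1649)
step 30: x0=(-1.7508, 2.6198) x1=(-0.5520, 0.9902) x2=(1.2050, -1.1429)
step 31: x0=(-1.7565, 2.6454) x1=(-0.5678, 0.9619) x2=(1.2065, -1.1210)
step 32: x0=(-1.7622, 2.6709) x1=(-0.5835, 0.9337) x2=(1.2080, -1.0991)
step 33: x0=(-1.7679, 2.6965) x1=(-0.5993, 0.9055) x2=(1.2095, -1.0772)
step 34: x0=(-1.7735, 2.7221) x1=(-0.6151, 0.8772) x2=(1.2110, -1.0553)

(-1.7735, 2.7221)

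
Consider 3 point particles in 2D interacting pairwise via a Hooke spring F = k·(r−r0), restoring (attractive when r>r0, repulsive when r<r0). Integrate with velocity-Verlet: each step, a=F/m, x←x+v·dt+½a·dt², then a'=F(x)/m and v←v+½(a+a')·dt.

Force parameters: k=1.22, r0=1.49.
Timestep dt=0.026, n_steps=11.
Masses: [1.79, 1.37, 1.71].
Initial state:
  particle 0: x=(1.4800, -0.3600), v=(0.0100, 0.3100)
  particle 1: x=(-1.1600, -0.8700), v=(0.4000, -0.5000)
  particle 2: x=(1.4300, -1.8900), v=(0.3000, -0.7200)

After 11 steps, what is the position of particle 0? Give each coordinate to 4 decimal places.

step 0: x0=(1.4800, -0.3600) x1=(-1.1600, -0.8700) x2=(1.4300, -1.8900)
step 1: x0=(1.4800, -0.3520) x1=(-1.1489, -0.8831) x2=(1.4375, -1.9086)
step 2: x0=(1.4794, -0.3441) x1=(-1.1363, -0.8963) x2=(1.4444, -1.9269)
step 3: x0=(1.4784, -0.3364) x1=(-1.1224, -0.9097) x2=(1.4508, -1.9450)
step 4: x0=(1.4767, -0.3289) x1=(-1.1070, -0.9231) x2=(1.4566, -1.9628)
step 5: x0=(1.4746, -0.3216) x1=(-1.0903, -0.9368) x2=(1.4618, -1.9802)
step 6: x0=(1.4720, -0.3144) x1=(-1.0721, -0.9505) x2=(1.4664, -1.9974)
step 7: x0=(1.4688, -0.3075) x1=(-1.0526, -0.9644) x2=(1.4705, -2.0142)
step 8: x0=(1.4651, -0.3008) x1=(-1.0318, -0.9784) x2=(1.4741, -2.0307)
step 9: x0=(1.4610, -0.2943) x1=(-1.0096, -0.9925) x2=(1.4770, -2.0469)
step 10: x0=(1.4564, -0.2881) x1=(-0.9862, -1.0067) x2=(1.4795, -2.0627)
step 11: x0=(1.4513, -0.2822) x1=(-0.9614, -1.0211) x2=(1.4814, -2.0781)

(1.4513, -0.2822)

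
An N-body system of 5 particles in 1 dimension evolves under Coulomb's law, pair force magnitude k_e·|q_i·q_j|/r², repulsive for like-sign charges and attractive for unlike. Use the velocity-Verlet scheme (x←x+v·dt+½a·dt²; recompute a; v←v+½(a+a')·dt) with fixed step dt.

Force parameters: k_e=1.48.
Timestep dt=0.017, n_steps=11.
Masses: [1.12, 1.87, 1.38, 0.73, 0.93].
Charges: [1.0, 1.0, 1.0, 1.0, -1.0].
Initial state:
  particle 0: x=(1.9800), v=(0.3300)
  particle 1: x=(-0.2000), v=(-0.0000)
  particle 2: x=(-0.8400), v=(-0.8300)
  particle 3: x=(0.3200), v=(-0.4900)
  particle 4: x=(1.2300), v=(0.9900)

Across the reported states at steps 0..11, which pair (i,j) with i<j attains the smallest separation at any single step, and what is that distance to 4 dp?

pair (1,3), distance 0.5100

step 0: x0=(1.9800) x1=(-0.2000) x2=(-0.8400) x3=(0.3200) x4=(1.2300)
step 1: x0=(1.9854) x1=(-0.2001) x2=(-0.8546) x3=(0.3132) x4=(1.2468)
step 2: x0=(1.9904) x1=(-0.2005) x2=(-0.8701) x3=(0.3096) x4=(1.2636)
step 3: x0=(1.9949) x1=(-0.2012) x2=(-0.8865) x3=(0.3090) x4=(1.2804)
step 4: x0=(1.9989) x1=(-0.2022) x2=(-0.9037) x3=(0.3115) x4=(1.2974)
step 5: x0=(2.0024) x1=(-0.2036) x2=(-0.9218) x3=(0.3171) x4=(1.3145)
step 6: x0=(2.0053) x1=(-0.2053) x2=(-0.9406) x3=(0.3255) x4=(1.3318)
step 7: x0=(2.0077) x1=(-0.2074) x2=(-0.9602) x3=(0.3368) x4=(1.3494)
step 8: x0=(2.0095) x1=(-0.2098) x2=(-0.9804) x3=(0.3507) x4=(1.3673)
step 9: x0=(2.0105) x1=(-0.2125) x2=(-1.0014) x3=(0.3673) x4=(1.3857)
step 10: x0=(2.0109) x1=(-0.2154) x2=(-1.0230) x3=(0.3862) x4=(1.4045)
step 11: x0=(2.0105) x1=(-0.2186) x2=(-1.0452) x3=(0.4074) x4=(1.4238)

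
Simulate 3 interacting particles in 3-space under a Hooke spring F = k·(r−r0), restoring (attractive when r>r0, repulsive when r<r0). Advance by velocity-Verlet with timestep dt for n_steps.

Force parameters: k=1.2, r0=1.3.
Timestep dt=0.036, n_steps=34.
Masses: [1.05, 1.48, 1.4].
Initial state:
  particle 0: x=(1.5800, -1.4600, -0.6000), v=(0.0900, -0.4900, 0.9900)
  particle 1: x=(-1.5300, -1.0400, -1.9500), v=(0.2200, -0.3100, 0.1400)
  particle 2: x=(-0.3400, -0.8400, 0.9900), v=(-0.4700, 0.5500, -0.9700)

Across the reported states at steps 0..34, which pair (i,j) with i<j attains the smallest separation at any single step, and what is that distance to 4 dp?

pair (1,2), distance 0.9510

step 0: x0=(1.5800, -1.4600, -0.6000) x1=(-1.5300, -1.0400, -1.9500) x2=(-0.3400, -0.8400, 0.9900)
step 1: x0=(1.5811, -1.4772, -0.5644) x1=(-1.5207, -1.0512, -1.9436) x2=(-0.3568, -0.8204, 0.9537)
step 2: x0=(1.5780, -1.4936, -0.5290) x1=(-1.5087, -1.0626, -1.9345) x2=(-0.3733, -0.8014, 0.9146)
step 3: x0=(1.5706, -1.5090, -0.4938) x1=(-1.4939, -1.0741, -1.9228) x2=(-0.3894, -0.7829, 0.8730)
step 4: x0=(1.5590, -1.5236, -0.4589) x1=(-1.4765, -1.0857, -1.9085) x2=(-0.4053, -0.7649, 0.8289)
step 5: x0=(1.5433, -1.5372, -0.4245) x1=(-1.4565, -1.0974, -1.8916) x2=(-0.4207, -0.7476, 0.7824)
step 6: x0=(1.5235, -1.5499, -0.3906) x1=(-1.4340, -1.1092, -1.8723) x2=(-0.4358, -0.7308, 0.7336)
step 7: x0=(1.4996, -1.5616, -0.3572) x1=(-1.4090, -1.1210, -1.8505) x2=(-0.4504, -0.7148, 0.6827)
step 8: x0=(1.4719, -1.5723, -0.3245) x1=(-1.3817, -1.1329, -1.8263) x2=(-0.4647, -0.6993, 0.6298)
step 9: x0=(1.4404, -1.5821, -0.2925) x1=(-1.3520, -1.1449, -1.7999) x2=(-0.4785, -0.6846, 0.5750)
step 10: x0=(1.4052, -1.5909, -0.2613) x1=(-1.3202, -1.1568, -1.7714) x2=(-0.4919, -0.6705, 0.5185)
step 11: x0=(1.3664, -1.5988, -0.2309) x1=(-1.2862, -1.1689, -1.7407) x2=(-0.5048, -0.6572, 0.4605)
step 12: x0=(1.3242, -1.6058, -0.2014) x1=(-1.2503, -1.1809, -1.7081) x2=(-0.5173, -0.6445, 0.4010)
step 13: x0=(1.2788, -1.6118, -0.1728) x1=(-1.2125, -1.1929, -1.6736) x2=(-0.5293, -0.6325, 0.3402)
step 14: x0=(1.2302, -1.6169, -0.1451) x1=(-1.1729, -1.2049, -1.6374) x2=(-0.5408, -0.6212, 0.2783)
step 15: x0=(1.1788, -1.6211, -0.1185) x1=(-1.1317, -1.2170, -1.5995) x2=(-0.5519, -0.6105, 0.2154)
step 16: x0=(1.1246, -1.6245, -0.0927) x1=(-1.0890, -1.2290, -1.5602) x2=(-0.5625, -0.6005, 0.1517)
step 17: x0=(1.0678, -1.6270, -0.0680) x1=(-1.0449, -1.2411, -1.5194) x2=(-0.5726, -0.5911, 0.0872)
step 18: x0=(1.0087, -1.6288, -0.0443) x1=(-0.9996, -1.2531, -1.4775) x2=(-0.5823, -0.5822, 0.0222)
step 19: x0=(0.9474, -1.6297, -0.0216) x1=(-0.9532, -1.2652, -1.4345) x2=(-0.5915, -0.5740, -0.0432)
step 20: x0=(0.8841, -1.6300, 0.0002) x1=(-0.9058, -1.2773, -1.3905) x2=(-0.6003, -0.5662, -0.1088)
step 21: x0=(0.8191, -1.6296, 0.0210) x1=(-0.8575, -1.2895, -1.3457) x2=(-0.6087, -0.5588, -0.1747)
step 22: x0=(0.7524, -1.6285, 0.0409) x1=(-0.8085, -1.3018, -1.3003) x2=(-0.6166, -0.5519, -0.2405)
step 23: x0=(0.6844, -1.6269, 0.0600) x1=(-0.7589, -1.3142, -1.2543) x2=(-0.6241, -0.5452, -0.3063)
step 24: x0=(0.6151, -1.6246, 0.0782) x1=(-0.7088, -1.3267, -1.2078) x2=(-0.6313, -0.5389, -0.3719)
step 25: x0=(0.5448, -1.6219, 0.0957) x1=(-0.6582, -1.3395, -1.1611) x2=(-0.6381, -0.5327, -0.4373)
step 26: x0=(0.4736, -1.6186, 0.1126) x1=(-0.6073, -1.3525, -1.1142) x2=(-0.6446, -0.5266, -0.5024)
step 27: x0=(0.4017, -1.6150, 0.1288) x1=(-0.5562, -1.3658, -1.0672) x2=(-0.6509, -0.5205, -0.5672)
step 28: x0=(0.3292, -1.6109, 0.1446) x1=(-0.5049, -1.3794, -1.0201) x2=(-0.6569, -0.5144, -0.6316)
step 29: x0=(0.2562, -1.6064, 0.1599) x1=(-0.4534, -1.3934, -0.9731) x2=(-0.6627, -0.5082, -0.6956)
step 30: x0=(0.1830, -1.6015, 0.1748) x1=(-0.4018, -1.4077, -0.9261) x2=(-0.6684, -0.5020, -0.7594)
step 31: x0=(0.1094, -1.5963, 0.1895) x1=(-0.3502, -1.4224, -0.8792) x2=(-0.6740, -0.4956, -0.8228)
step 32: x0=(0.0357, -1.5907, 0.2040) x1=(-0.2984, -1.4373, -0.8325) x2=(-0.6795, -0.4892, -0.8860)
step 33: x0=(-0.0382, -1.5848, 0.2184) x1=(-0.2467, -1.4525, -0.7859) x2=(-0.6849, -0.4829, -0.9489)
step 34: x0=(-0.1122, -1.5785, 0.2328) x1=(-0.1949, -1.4679, -0.7396) x2=(-0.6902, -0.4766, -1.0115)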